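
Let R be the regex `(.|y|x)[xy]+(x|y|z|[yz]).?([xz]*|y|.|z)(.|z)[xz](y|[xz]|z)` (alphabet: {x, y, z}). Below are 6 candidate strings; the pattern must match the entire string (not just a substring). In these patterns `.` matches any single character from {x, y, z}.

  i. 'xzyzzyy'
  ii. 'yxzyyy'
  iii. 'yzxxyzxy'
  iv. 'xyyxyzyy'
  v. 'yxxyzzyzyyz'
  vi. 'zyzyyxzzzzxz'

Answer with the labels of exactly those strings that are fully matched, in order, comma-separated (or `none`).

i → no match
ii → no match
iii → no match
iv → no match
v → no match
vi → no match

none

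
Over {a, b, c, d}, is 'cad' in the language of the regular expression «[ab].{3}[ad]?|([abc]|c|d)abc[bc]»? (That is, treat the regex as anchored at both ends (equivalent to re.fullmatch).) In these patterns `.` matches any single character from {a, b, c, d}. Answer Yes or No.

No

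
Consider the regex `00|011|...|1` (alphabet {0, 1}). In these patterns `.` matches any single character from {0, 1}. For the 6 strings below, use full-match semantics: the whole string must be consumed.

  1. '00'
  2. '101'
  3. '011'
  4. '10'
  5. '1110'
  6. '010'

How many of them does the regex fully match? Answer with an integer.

1 → match
2 → match
3 → match
4 → no match
5 → no match
6 → match
Total matched: 4

4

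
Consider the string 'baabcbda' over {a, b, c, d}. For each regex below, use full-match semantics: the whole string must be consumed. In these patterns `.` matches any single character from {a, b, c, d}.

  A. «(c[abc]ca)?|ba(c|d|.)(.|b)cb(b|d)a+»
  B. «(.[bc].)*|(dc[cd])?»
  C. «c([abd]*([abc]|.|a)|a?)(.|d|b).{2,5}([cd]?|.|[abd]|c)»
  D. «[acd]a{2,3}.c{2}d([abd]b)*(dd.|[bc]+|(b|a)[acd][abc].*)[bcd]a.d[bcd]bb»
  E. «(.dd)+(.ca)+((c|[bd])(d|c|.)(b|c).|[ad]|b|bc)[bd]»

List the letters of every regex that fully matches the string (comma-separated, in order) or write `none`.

A

A → match
B → no match
C → no match — must start with 'c'
D → no match — must end with 'bb'
E → no match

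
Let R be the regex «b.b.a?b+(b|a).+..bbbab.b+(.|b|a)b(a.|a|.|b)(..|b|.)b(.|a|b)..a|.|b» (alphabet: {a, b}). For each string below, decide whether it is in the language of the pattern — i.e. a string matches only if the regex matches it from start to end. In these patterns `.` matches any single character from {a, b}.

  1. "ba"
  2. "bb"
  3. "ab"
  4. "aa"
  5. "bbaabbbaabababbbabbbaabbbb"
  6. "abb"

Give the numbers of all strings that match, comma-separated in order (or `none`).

none

1 → no match
2 → no match
3 → no match
4 → no match
5 → no match
6 → no match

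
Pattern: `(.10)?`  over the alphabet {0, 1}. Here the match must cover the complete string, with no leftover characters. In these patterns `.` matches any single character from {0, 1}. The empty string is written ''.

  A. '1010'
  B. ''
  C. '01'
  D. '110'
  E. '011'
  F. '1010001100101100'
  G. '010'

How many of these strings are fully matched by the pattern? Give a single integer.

A → no match
B → match
C → no match
D → match
E → no match
F → no match
G → match
Total matched: 3

3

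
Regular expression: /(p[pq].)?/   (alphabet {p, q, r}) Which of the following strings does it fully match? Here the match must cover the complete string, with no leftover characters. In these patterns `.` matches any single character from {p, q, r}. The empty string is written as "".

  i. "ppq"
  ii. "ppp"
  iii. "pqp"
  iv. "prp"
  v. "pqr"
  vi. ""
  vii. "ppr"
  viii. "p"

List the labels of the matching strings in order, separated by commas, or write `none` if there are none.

i, ii, iii, v, vi, vii

i → match
ii → match
iii → match
iv → no match
v → match
vi → match
vii → match
viii → no match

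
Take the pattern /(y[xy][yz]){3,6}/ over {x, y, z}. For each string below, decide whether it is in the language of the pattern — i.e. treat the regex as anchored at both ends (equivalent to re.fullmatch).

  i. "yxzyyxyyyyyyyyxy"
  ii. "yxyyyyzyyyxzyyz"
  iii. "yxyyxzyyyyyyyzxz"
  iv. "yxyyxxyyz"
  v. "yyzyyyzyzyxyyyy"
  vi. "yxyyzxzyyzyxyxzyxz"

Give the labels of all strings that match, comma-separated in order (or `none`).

i → no match
ii → no match
iii → no match
iv → no match
v → no match
vi → no match

none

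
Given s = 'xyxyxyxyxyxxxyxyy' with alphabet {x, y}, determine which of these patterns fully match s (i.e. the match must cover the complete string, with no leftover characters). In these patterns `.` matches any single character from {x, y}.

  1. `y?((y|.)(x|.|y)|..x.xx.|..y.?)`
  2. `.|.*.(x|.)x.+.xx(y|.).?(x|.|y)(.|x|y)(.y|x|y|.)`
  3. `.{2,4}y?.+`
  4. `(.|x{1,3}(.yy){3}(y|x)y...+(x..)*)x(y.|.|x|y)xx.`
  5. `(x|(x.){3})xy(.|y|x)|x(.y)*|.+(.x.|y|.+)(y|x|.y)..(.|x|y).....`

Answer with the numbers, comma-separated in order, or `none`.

1 → no match
2 → match
3 → match
4 → no match
5 → match

2, 3, 5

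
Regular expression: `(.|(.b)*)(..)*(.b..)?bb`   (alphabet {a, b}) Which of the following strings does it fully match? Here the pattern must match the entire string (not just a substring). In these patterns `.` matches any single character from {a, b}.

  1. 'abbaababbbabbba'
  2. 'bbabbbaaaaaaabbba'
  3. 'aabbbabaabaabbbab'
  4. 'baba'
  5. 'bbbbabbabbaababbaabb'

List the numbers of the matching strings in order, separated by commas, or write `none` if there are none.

5

1 → no match — must end with 'bb'
2 → no match — must end with 'bb'
3 → no match — must end with 'bb'
4 → no match — must end with 'bb'
5 → match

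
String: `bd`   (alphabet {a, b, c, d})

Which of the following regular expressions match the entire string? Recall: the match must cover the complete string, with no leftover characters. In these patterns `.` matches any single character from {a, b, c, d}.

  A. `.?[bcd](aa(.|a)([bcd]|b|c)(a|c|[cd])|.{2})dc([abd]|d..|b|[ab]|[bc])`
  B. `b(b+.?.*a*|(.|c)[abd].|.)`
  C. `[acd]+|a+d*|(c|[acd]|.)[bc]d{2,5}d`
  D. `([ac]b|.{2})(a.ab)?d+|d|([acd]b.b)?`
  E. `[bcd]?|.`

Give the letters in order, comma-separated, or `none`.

B

A → no match
B → match
C → no match
D → no match
E → no match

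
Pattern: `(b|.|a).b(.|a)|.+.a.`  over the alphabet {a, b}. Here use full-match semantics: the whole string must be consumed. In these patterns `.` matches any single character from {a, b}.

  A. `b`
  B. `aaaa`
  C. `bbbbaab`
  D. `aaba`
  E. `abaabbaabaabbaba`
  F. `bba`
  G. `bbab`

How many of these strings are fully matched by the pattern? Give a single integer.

4

A → no match
B → match
C → match
D → match
E → no match
F → no match
G → match
Total matched: 4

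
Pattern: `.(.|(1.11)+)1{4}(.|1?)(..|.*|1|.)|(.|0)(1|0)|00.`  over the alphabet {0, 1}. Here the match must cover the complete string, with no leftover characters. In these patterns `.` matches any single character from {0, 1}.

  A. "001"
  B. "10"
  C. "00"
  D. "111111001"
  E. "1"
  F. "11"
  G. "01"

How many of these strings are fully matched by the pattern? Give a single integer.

A. "001" → match
B. "10" → match
C. "00" → match
D. "111111001" → match
E. "1" → no match
F. "11" → match
G. "01" → match
Total matched: 6

6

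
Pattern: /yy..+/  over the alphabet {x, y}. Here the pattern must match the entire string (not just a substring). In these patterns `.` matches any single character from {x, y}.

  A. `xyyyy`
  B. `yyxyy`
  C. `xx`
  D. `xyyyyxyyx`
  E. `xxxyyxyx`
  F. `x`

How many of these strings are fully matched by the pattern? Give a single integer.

A. `xyyyy` → no match — must start with `yy`
B. `yyxyy` → match
C. `xx` → no match — must start with `yy`
D. `xyyyyxyyx` → no match — must start with `yy`
E. `xxxyyxyx` → no match — must start with `yy`
F. `x` → no match — must start with `yy`
Total matched: 1

1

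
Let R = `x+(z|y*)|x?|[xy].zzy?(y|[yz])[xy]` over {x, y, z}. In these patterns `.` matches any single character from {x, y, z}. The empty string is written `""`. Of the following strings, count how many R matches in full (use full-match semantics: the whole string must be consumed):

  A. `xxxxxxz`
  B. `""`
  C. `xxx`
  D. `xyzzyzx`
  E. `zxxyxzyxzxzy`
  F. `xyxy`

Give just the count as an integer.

A → match
B → match
C → match
D → match
E → no match
F → no match
Total matched: 4

4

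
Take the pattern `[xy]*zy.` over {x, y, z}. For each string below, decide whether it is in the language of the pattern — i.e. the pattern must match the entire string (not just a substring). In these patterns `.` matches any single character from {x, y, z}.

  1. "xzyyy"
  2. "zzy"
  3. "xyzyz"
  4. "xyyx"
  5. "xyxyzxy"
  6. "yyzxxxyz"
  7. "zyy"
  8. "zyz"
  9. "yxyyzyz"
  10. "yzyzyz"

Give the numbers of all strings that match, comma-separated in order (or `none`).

3, 7, 8, 9

1. "xzyyy" → no match
2. "zzy" → no match
3. "xyzyz" → match
4. "xyyx" → no match
5. "xyxyzxy" → no match
6. "yyzxxxyz" → no match
7. "zyy" → match
8. "zyz" → match
9. "yxyyzyz" → match
10. "yzyzyz" → no match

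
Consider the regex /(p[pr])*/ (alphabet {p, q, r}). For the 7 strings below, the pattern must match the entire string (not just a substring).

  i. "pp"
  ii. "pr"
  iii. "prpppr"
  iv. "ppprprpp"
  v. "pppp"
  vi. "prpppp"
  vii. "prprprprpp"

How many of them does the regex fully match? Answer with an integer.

7

i → match
ii → match
iii → match
iv → match
v → match
vi → match
vii → match
Total matched: 7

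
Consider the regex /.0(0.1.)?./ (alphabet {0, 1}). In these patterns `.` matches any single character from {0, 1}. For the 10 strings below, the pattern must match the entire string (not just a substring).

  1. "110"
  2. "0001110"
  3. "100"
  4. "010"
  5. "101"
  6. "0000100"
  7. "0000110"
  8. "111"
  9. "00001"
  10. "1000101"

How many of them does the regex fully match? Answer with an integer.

6

1 → no match
2 → match
3 → match
4 → no match
5 → match
6 → match
7 → match
8 → no match
9 → no match
10 → match
Total matched: 6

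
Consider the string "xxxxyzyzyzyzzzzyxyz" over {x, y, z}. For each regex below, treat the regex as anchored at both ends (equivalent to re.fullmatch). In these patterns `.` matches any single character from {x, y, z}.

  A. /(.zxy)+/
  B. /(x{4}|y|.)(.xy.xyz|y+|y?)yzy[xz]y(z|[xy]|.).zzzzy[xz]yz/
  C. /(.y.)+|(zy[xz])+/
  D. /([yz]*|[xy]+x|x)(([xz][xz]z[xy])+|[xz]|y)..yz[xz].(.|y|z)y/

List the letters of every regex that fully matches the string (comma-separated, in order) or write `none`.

A → no match — must end with "zxy"
B → match
C → no match
D → no match — must end with "y"

B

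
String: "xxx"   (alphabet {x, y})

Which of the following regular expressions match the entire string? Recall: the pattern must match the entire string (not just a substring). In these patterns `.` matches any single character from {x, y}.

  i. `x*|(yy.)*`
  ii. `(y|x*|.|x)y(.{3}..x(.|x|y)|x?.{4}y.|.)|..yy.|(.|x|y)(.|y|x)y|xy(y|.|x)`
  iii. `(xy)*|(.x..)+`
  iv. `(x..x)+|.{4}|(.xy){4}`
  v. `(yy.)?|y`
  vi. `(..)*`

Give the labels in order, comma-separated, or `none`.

i

i → match
ii → no match
iii → no match
iv → no match
v → no match
vi → no match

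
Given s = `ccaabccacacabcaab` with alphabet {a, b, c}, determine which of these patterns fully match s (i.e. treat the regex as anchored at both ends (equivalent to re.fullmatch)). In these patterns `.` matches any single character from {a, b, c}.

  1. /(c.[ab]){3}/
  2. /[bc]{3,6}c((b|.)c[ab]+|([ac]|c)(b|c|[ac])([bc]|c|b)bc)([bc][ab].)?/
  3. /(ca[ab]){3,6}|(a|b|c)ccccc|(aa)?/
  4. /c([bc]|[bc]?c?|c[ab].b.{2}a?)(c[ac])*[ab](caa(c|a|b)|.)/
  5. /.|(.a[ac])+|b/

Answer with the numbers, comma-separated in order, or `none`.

4

1 → no match
2 → no match
3 → no match
4 → match
5 → no match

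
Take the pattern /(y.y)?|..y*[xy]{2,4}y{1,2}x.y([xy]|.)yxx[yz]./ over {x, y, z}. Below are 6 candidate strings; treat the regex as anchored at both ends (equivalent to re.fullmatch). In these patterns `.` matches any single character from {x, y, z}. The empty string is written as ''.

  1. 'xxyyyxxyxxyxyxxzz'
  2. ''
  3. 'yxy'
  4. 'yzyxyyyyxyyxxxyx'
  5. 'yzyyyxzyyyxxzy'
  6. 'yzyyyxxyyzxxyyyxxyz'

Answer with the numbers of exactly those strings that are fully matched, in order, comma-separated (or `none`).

1, 2, 3, 5

1 → match
2 → match
3 → match
4 → no match
5 → match
6 → no match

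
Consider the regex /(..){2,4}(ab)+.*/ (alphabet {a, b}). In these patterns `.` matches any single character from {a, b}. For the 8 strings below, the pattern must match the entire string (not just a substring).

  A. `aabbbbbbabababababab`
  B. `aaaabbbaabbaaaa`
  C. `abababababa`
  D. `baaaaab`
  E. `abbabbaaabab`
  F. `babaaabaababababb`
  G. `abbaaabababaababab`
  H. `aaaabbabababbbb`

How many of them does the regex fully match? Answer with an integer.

6

A → match
B → match
C → match
D → no match
E → match
F → match
G → no match
H → match
Total matched: 6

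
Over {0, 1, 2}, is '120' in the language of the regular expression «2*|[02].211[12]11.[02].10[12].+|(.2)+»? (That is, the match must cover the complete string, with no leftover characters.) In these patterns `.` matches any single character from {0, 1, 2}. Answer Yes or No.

No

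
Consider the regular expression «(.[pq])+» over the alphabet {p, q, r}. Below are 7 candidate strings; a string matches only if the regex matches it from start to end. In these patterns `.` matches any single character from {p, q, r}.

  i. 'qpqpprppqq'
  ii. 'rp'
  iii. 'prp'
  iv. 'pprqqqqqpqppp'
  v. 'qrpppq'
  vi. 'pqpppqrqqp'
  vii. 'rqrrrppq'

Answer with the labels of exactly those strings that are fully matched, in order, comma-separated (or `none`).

i → no match
ii → match
iii → no match
iv → no match
v → no match
vi → match
vii → no match

ii, vi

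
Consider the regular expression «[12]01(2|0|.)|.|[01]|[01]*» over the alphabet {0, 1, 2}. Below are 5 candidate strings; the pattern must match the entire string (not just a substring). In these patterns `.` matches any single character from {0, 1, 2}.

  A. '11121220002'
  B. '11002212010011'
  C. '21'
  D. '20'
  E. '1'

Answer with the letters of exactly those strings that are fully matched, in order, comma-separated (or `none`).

E

A → no match
B → no match
C → no match
D → no match
E → match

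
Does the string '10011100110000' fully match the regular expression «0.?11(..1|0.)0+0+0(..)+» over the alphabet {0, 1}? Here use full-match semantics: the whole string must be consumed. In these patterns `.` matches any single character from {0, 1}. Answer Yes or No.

Every match must start with '0', but '10011100110000' does not.

No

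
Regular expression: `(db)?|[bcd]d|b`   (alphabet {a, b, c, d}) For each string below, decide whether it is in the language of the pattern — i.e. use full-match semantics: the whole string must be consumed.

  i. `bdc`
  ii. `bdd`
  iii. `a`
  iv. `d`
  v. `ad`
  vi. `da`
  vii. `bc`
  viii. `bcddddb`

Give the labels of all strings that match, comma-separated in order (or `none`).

i → no match
ii → no match
iii → no match
iv → no match
v → no match
vi → no match
vii → no match
viii → no match

none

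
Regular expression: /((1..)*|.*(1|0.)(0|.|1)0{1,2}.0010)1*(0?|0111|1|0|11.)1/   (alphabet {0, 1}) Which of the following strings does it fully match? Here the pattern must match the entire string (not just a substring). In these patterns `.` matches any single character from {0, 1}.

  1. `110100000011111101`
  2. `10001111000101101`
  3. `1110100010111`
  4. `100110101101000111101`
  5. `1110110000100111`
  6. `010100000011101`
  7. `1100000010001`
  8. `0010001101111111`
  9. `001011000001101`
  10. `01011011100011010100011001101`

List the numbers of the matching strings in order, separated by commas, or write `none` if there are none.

none

1 → no match
2 → no match
3 → no match
4 → no match
5 → no match
6 → no match
7 → no match
8 → no match
9 → no match
10 → no match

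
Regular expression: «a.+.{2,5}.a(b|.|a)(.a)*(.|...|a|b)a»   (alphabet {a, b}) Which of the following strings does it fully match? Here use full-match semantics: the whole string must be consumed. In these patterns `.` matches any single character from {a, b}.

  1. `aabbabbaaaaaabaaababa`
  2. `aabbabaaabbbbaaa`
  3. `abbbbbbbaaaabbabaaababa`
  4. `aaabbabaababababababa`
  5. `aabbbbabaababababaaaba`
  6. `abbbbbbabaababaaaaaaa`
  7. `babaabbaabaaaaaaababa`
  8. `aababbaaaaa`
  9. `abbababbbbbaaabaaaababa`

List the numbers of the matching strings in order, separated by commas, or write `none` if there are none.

1, 3, 4, 5, 6, 8, 9

1 → match
2 → no match
3 → match
4 → match
5 → match
6 → match
7 → no match — must start with `a`
8 → match
9 → match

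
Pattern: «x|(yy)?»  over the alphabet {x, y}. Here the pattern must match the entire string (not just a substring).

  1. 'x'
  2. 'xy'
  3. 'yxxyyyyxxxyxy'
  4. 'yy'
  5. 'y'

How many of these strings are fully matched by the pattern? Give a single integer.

2

1 → match
2 → no match
3 → no match
4 → match
5 → no match
Total matched: 2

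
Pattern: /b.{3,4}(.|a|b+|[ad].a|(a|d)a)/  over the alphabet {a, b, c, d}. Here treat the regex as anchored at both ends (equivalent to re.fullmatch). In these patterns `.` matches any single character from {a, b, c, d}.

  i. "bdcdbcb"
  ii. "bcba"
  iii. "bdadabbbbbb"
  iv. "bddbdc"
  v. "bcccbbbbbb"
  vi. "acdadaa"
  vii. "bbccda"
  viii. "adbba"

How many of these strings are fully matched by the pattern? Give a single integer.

4

i → no match
ii → no match
iii → match
iv → match
v → match
vi → no match — must start with "b"
vii → match
viii → no match — must start with "b"
Total matched: 4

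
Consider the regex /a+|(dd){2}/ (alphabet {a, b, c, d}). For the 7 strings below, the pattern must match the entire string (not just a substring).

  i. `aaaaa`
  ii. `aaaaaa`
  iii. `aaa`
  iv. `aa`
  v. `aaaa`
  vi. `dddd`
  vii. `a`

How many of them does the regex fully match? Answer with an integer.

i → match
ii → match
iii → match
iv → match
v → match
vi → match
vii → match
Total matched: 7

7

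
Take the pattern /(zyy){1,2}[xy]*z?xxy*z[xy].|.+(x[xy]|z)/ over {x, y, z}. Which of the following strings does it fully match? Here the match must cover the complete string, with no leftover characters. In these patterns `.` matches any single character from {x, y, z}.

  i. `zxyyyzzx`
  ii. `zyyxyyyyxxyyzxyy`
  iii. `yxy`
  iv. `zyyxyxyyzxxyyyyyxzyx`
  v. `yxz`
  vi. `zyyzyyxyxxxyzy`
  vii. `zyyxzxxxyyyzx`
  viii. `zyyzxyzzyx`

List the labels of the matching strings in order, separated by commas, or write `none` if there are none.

i → no match
ii → no match
iii → match
iv → no match
v → match
vi → no match
vii → no match
viii → no match

iii, v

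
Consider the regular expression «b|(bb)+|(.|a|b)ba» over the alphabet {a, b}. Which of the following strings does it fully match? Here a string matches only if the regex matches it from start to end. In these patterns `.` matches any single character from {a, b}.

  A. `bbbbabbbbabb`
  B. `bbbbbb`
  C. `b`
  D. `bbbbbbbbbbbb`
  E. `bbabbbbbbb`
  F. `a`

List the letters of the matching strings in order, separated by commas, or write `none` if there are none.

B, C, D

A → no match
B → match
C → match
D → match
E → no match
F → no match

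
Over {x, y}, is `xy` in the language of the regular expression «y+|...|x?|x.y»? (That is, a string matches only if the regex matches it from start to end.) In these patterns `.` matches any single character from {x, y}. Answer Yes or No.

No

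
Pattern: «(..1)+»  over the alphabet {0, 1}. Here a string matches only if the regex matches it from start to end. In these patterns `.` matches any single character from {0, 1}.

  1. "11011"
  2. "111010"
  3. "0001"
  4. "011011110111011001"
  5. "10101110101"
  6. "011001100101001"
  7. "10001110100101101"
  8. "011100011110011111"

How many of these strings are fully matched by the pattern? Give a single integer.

0

1. "11011" → no match
2. "111010" → no match — must end with "1"
3. "0001" → no match
4 → no match
5. "10101110101" → no match
6 → no match
7 → no match
8 → no match
Total matched: 0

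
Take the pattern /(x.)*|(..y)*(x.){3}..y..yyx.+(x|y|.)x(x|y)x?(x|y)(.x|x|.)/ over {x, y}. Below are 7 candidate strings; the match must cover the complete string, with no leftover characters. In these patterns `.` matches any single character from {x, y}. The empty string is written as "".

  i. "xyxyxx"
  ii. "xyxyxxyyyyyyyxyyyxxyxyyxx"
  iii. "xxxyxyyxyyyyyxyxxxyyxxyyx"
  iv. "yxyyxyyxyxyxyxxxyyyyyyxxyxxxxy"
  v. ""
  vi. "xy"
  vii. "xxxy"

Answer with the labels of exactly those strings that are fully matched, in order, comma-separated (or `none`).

i → match
ii → match
iii → match
iv → match
v → match
vi → match
vii → match

i, ii, iii, iv, v, vi, vii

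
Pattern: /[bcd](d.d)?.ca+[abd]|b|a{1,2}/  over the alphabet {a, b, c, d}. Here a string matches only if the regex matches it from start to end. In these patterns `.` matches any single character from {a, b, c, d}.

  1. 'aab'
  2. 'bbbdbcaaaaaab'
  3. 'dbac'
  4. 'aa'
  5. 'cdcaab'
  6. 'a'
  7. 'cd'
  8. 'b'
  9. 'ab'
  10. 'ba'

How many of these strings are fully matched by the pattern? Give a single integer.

4

1 → no match
2 → no match
3 → no match
4 → match
5 → match
6 → match
7 → no match
8 → match
9 → no match
10 → no match
Total matched: 4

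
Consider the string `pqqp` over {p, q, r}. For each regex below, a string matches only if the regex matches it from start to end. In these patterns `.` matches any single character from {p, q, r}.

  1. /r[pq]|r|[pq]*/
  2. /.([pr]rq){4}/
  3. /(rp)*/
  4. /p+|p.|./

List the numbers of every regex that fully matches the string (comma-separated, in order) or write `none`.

1 → match
2 → no match — must end with `rq`
3 → no match
4 → no match

1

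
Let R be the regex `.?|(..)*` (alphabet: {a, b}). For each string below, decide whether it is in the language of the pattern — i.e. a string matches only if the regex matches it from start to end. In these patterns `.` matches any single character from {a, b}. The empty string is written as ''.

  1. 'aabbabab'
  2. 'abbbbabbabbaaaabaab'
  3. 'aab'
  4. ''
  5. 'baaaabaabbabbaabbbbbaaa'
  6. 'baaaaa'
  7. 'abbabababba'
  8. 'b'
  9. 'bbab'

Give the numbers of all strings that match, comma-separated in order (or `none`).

1 → match
2 → no match
3 → no match
4 → match
5 → no match
6 → match
7 → no match
8 → match
9 → match

1, 4, 6, 8, 9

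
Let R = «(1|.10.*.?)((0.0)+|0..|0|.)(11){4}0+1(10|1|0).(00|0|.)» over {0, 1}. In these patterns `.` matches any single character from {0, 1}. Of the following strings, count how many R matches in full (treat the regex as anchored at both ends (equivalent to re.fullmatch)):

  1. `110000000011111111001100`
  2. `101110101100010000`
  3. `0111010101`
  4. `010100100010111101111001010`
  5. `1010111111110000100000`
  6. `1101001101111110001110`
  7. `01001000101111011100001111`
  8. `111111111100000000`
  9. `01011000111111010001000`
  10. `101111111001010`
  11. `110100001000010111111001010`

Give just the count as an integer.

1 → match
2 → no match
3 → no match
4 → no match
5 → no match
6 → no match
7 → no match
8 → no match
9 → no match
10 → no match
11 → no match
Total matched: 1

1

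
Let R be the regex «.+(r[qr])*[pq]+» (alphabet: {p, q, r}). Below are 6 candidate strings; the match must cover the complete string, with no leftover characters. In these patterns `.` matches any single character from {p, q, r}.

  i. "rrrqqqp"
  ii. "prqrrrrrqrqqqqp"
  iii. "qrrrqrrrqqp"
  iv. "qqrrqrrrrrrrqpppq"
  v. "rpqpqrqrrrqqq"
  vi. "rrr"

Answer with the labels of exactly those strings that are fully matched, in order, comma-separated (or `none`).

i, ii, iii, iv, v

i → match
ii → match
iii → match
iv → match
v → match
vi → no match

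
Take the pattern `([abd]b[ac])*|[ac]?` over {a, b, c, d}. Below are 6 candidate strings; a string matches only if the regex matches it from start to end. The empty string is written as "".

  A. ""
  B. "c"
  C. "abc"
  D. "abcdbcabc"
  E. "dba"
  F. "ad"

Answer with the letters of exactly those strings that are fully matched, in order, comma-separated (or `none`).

A → match
B → match
C → match
D → match
E → match
F → no match

A, B, C, D, E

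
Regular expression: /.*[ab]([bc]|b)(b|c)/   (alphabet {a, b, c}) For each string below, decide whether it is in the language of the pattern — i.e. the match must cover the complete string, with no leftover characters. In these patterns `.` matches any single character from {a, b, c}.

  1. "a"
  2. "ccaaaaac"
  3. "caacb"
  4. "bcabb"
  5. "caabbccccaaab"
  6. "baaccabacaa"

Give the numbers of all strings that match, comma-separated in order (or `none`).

3, 4

1 → no match
2 → no match
3 → match
4 → match
5 → no match
6 → no match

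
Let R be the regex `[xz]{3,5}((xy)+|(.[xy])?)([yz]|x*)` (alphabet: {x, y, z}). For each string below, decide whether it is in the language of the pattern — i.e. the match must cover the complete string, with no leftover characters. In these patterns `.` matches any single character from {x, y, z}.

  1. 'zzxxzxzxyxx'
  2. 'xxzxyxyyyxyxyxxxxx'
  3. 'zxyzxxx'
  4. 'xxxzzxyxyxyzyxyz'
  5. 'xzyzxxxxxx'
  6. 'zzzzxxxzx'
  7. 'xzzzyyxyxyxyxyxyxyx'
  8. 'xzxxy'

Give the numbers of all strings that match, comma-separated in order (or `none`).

8

1 → no match
2 → no match
3 → no match
4 → no match
5 → no match
6 → no match
7 → no match
8 → match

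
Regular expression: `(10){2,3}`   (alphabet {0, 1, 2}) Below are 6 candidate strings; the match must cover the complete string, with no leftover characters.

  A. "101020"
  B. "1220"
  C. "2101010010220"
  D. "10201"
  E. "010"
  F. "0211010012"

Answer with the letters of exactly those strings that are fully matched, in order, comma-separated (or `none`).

A → no match — must end with "10"
B → no match — must start with "10"
C → no match — must start with "10"
D → no match — must end with "10"
E → no match — must start with "10"
F → no match — must start with "10"

none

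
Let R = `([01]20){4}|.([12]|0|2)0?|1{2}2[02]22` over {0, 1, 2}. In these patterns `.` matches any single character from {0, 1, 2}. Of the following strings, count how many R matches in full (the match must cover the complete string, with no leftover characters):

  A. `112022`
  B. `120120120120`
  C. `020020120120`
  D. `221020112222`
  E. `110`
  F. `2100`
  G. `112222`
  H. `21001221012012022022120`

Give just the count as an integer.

A → match
B → match
C → match
D → no match
E → match
F → no match
G → match
H → no match
Total matched: 5

5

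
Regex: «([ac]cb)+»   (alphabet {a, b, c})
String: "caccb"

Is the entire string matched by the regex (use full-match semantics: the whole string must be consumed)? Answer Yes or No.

No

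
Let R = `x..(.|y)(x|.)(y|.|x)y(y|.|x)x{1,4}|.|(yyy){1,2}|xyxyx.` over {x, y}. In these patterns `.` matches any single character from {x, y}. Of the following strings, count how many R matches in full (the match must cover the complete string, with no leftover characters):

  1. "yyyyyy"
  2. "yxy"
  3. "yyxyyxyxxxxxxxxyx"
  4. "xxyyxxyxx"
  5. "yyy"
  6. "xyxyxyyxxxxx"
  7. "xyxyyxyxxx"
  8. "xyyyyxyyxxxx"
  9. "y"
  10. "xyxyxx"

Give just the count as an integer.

8

1 → match
2 → no match
3 → no match
4 → match
5 → match
6 → match
7 → match
8 → match
9 → match
10 → match
Total matched: 8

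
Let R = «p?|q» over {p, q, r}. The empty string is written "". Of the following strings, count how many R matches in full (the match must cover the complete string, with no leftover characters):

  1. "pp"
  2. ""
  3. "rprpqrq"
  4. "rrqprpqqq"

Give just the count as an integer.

1

1. "pp" → no match
2. "" → match
3. "rprpqrq" → no match
4. "rrqprpqqq" → no match
Total matched: 1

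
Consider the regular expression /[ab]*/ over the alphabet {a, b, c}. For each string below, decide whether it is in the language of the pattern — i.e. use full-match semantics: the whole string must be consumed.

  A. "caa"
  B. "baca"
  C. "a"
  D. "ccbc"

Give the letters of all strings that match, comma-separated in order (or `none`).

C

A. "caa" → no match
B. "baca" → no match
C. "a" → match
D. "ccbc" → no match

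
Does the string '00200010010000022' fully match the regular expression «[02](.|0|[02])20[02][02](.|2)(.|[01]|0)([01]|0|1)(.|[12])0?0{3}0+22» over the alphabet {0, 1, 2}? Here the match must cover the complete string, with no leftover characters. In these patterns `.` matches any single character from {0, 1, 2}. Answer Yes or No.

Yes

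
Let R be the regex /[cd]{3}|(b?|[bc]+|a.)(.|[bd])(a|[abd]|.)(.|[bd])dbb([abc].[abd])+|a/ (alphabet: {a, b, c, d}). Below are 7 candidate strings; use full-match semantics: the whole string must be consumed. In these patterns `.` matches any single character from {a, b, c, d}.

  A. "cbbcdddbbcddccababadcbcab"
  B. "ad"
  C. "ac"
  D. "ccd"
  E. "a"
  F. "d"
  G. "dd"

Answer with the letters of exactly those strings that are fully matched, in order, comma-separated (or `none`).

A → no match
B. "ad" → no match
C. "ac" → no match
D. "ccd" → match
E. "a" → match
F. "d" → no match
G. "dd" → no match

D, E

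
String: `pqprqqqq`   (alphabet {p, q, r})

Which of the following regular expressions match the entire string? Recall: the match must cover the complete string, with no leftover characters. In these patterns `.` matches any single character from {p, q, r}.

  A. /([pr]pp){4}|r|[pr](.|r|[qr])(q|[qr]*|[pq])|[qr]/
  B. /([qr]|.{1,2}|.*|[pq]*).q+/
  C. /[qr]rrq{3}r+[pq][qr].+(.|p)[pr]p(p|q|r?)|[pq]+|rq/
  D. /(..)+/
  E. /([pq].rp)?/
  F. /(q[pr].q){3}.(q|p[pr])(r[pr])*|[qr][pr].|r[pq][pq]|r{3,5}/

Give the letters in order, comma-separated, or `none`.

A → no match
B → match
C → no match
D → match
E → no match
F → no match

B, D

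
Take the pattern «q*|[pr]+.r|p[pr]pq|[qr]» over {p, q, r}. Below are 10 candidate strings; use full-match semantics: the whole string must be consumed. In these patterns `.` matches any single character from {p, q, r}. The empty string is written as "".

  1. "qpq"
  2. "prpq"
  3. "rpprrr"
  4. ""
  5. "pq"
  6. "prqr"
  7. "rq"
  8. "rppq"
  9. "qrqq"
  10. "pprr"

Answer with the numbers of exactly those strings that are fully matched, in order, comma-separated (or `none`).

2, 3, 4, 6, 10

1 → no match
2 → match
3 → match
4 → match
5 → no match
6 → match
7 → no match
8 → no match
9 → no match
10 → match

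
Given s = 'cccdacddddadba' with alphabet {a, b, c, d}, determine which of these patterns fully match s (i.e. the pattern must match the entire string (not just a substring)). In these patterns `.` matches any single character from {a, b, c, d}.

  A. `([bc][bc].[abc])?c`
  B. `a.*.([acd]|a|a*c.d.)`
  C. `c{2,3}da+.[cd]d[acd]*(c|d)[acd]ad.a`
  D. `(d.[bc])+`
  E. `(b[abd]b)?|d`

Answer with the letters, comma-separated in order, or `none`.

C

A → no match — must end with 'c'
B → no match — must start with 'a'
C → match
D → no match — must start with 'd'
E → no match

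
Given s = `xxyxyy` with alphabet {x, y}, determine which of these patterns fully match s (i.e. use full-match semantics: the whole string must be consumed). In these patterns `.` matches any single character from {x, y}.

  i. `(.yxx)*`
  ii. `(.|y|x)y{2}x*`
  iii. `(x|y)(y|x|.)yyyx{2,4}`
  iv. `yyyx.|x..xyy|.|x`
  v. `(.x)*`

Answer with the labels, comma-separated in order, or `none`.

iv

i → no match
ii → no match
iii → no match — must end with `x`
iv → match
v → no match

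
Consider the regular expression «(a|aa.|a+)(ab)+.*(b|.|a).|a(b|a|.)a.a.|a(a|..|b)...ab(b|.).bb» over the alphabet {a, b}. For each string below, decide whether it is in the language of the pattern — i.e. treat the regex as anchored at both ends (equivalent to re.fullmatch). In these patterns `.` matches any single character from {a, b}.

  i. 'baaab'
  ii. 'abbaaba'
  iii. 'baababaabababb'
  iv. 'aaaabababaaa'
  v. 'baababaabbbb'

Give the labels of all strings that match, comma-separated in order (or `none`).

i → no match
ii → no match
iii → no match
iv → match
v → no match

iv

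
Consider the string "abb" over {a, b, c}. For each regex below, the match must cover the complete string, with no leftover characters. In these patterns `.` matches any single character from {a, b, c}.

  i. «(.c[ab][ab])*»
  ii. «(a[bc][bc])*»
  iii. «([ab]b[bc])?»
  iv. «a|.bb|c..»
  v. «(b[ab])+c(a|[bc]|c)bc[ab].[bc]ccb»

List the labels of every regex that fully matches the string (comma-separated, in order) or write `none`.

i → no match
ii → match
iii → match
iv → match
v → no match — must start with "b"

ii, iii, iv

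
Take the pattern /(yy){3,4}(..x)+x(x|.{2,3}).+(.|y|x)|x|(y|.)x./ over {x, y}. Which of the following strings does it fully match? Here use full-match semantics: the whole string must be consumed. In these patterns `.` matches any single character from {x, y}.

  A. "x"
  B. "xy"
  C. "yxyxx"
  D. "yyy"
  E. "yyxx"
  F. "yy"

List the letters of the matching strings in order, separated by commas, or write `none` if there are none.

A

A → match
B → no match
C → no match
D → no match
E → no match
F → no match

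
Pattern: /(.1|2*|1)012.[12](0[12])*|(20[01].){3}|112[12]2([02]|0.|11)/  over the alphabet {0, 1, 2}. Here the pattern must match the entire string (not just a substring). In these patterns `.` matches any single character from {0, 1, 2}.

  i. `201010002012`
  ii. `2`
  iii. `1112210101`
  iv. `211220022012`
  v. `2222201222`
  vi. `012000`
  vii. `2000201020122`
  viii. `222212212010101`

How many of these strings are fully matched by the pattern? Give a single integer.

1

i → no match
ii → no match
iii → no match
iv → no match
v → match
vi → no match
vii → no match
viii → no match
Total matched: 1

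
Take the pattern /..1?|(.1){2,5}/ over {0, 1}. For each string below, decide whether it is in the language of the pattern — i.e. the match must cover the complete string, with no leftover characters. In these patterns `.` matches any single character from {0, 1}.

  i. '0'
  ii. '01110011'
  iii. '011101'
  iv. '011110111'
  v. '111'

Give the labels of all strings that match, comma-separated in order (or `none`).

i → no match
ii → no match
iii → match
iv → no match
v → match

iii, v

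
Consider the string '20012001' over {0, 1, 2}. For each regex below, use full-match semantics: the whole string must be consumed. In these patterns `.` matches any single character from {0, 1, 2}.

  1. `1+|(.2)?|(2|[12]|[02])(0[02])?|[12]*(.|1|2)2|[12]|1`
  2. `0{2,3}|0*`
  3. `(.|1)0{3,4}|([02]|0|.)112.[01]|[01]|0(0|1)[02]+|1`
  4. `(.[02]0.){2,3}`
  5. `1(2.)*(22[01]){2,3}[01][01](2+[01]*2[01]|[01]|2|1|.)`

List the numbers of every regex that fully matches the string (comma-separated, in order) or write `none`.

1 → no match
2 → no match
3 → no match
4 → match
5 → no match — must start with '1'

4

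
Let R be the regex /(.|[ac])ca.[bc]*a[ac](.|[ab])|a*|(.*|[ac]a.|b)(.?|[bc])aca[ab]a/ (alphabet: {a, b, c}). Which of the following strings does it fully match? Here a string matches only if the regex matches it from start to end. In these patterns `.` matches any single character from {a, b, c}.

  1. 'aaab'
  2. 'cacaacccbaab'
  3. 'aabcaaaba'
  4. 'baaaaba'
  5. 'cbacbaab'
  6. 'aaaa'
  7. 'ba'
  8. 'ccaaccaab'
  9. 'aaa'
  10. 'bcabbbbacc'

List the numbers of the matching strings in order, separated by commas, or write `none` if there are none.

1 → no match
2 → no match
3 → no match
4 → no match
5 → no match
6 → match
7 → no match
8 → match
9 → match
10 → match

6, 8, 9, 10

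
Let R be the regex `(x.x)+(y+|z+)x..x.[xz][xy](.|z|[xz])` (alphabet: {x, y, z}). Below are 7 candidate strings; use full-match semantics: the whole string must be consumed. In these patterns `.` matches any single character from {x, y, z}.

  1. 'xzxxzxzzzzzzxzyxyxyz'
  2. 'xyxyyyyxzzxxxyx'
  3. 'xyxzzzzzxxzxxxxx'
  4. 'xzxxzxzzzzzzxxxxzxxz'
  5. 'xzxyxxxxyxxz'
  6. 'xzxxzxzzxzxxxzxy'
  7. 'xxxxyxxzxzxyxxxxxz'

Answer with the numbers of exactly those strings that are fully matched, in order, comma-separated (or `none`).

1 → match
2 → match
3 → match
4 → match
5. 'xzxyxxxxyxxz' → match
6 → match
7 → match

1, 2, 3, 4, 5, 6, 7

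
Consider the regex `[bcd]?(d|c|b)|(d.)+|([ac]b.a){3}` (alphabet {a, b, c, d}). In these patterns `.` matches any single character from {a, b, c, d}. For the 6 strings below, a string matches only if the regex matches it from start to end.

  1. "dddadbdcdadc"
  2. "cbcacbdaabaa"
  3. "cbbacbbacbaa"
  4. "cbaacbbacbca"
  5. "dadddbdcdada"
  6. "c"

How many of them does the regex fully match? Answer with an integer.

1 → match
2 → match
3 → match
4 → match
5 → match
6 → match
Total matched: 6

6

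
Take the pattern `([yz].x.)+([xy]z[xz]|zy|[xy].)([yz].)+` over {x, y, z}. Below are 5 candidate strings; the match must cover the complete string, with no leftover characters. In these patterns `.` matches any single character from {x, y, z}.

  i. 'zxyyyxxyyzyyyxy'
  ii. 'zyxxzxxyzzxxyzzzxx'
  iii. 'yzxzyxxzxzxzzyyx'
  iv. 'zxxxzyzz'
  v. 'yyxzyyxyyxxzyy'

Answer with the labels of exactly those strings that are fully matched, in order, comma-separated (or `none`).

iv

i → no match
ii → no match
iii → no match
iv → match
v → no match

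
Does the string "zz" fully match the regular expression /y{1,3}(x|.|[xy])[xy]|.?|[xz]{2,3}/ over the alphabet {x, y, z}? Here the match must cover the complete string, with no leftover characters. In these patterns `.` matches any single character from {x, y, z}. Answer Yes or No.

Yes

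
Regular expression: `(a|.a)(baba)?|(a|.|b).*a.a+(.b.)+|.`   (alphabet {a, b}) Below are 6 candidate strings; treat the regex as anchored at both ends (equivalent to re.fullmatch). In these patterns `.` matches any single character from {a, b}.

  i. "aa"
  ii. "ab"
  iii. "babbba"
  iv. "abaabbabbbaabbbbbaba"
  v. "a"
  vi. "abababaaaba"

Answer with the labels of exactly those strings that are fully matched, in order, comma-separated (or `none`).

i → match
ii → no match
iii → no match
iv → no match
v → match
vi → match

i, v, vi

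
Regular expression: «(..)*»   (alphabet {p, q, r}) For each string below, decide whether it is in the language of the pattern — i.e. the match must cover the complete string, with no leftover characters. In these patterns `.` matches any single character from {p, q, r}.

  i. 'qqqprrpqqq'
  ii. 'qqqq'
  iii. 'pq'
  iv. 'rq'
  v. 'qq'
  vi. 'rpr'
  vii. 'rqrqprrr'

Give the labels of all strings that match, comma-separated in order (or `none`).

i, ii, iii, iv, v, vii

i → match
ii → match
iii → match
iv → match
v → match
vi → no match
vii → match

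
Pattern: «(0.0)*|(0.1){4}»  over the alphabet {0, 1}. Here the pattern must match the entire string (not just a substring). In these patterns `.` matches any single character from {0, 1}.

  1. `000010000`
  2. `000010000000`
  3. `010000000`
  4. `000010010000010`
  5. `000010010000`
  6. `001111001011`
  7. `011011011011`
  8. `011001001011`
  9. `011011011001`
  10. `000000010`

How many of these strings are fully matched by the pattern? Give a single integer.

1 → match
2 → match
3 → match
4 → match
5 → match
6 → no match
7 → match
8 → match
9 → match
10 → match
Total matched: 9

9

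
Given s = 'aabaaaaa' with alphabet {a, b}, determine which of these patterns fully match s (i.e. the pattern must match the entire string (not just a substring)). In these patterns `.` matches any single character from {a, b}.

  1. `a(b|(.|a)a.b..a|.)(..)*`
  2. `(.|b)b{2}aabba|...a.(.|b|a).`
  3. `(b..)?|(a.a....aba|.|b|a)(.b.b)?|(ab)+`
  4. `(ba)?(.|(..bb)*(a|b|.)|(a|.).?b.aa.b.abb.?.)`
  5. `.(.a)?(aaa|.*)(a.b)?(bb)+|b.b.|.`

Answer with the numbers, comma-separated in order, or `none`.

1

1 → match
2 → no match
3 → no match
4 → no match
5 → no match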